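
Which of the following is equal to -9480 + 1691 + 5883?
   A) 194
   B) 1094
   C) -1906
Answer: C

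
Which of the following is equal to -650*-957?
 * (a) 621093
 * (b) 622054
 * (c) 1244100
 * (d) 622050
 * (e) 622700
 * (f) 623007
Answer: d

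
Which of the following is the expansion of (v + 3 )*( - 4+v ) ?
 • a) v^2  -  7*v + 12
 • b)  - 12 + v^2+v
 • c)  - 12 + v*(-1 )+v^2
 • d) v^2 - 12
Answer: c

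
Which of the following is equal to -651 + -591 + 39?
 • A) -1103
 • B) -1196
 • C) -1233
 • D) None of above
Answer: D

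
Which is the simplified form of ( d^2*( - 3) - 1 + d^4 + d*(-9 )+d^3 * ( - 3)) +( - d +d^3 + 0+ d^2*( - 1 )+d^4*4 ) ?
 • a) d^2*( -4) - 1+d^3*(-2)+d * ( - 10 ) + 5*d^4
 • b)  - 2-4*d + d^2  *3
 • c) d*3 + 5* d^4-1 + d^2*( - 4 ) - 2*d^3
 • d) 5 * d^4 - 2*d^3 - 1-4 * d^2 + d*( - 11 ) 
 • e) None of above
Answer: a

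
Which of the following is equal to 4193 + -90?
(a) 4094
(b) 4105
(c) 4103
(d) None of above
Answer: c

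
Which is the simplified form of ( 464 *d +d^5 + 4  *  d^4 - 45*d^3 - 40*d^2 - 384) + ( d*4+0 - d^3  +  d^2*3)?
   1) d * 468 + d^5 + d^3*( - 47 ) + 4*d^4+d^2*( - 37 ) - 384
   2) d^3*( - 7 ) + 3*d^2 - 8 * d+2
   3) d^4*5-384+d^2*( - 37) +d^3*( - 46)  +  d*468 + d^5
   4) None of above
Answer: 4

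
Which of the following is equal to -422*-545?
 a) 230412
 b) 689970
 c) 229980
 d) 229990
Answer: d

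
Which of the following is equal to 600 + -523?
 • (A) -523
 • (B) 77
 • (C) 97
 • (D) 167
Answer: B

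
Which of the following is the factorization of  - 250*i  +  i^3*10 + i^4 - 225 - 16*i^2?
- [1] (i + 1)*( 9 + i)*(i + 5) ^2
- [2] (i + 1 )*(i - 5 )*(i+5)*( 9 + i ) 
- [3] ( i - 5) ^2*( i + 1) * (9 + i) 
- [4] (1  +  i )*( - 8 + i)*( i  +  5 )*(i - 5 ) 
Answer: 2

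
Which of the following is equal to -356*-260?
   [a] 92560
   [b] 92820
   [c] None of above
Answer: a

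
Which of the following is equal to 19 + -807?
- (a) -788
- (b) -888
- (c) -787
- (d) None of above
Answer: a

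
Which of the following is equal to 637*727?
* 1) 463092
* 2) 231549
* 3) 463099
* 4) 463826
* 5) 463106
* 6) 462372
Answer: 3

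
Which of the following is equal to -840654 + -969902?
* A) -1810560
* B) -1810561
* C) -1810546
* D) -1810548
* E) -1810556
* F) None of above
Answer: E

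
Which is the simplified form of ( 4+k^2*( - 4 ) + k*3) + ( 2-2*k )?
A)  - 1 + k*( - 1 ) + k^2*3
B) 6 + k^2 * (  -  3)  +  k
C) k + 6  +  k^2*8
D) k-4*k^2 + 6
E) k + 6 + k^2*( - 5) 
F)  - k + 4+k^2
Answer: D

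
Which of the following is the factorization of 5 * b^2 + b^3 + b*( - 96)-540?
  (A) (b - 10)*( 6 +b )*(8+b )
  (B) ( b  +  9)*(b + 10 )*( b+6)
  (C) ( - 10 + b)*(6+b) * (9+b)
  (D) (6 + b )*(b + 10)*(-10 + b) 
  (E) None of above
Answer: C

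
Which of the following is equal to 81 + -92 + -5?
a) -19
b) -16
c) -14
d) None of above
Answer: b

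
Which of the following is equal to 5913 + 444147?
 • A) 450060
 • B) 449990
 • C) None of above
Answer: A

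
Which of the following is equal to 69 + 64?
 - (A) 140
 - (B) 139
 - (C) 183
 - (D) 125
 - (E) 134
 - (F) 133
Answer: F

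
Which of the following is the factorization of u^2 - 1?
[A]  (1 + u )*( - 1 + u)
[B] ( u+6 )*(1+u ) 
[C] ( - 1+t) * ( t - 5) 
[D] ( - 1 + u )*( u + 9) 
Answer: A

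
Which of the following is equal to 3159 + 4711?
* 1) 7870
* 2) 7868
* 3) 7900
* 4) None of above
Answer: 1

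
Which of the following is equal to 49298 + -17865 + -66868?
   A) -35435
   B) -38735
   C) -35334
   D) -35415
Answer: A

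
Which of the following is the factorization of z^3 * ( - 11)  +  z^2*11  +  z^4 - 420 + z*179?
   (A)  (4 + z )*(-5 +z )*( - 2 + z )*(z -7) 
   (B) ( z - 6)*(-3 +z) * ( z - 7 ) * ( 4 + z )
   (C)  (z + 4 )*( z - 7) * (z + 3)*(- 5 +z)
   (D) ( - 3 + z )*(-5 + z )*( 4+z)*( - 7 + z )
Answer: D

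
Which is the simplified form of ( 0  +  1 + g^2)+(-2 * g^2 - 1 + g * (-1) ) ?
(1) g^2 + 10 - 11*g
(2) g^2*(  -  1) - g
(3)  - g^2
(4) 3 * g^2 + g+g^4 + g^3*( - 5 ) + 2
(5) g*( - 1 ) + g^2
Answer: 2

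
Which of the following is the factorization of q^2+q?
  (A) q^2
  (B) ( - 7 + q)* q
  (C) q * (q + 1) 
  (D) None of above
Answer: C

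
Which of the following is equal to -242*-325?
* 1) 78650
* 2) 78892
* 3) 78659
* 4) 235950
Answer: 1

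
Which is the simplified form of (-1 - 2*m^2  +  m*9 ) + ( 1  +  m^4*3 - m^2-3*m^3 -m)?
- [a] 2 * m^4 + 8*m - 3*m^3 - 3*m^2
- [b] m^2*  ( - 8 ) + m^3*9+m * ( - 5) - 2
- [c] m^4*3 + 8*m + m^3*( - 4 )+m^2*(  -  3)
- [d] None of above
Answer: d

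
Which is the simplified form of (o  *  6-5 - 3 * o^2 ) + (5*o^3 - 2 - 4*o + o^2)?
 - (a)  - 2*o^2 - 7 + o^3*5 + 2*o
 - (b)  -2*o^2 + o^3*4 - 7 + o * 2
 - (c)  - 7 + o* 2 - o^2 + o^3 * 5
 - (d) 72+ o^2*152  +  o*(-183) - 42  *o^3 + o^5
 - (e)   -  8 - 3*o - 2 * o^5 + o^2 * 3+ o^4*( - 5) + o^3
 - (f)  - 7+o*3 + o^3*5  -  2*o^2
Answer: a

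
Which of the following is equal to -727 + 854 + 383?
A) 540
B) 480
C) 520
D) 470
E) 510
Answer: E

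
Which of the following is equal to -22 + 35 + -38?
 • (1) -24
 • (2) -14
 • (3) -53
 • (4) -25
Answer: 4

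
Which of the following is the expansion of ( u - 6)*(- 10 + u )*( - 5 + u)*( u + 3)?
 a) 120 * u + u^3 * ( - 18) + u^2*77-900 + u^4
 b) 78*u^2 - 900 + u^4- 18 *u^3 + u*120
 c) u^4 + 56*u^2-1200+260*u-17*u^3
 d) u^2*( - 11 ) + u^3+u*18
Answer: a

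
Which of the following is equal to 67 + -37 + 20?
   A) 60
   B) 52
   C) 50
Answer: C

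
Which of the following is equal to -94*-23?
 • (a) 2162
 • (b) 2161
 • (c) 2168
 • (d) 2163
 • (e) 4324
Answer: a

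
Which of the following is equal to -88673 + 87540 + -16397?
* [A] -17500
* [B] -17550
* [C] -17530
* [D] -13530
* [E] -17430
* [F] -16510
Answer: C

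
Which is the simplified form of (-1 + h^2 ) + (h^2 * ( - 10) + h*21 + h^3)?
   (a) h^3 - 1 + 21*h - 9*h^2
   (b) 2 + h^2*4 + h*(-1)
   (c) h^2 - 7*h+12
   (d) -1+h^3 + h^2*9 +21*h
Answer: a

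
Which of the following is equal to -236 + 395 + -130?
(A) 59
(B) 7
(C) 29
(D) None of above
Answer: C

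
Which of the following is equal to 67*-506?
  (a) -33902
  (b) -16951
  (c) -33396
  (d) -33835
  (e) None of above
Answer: a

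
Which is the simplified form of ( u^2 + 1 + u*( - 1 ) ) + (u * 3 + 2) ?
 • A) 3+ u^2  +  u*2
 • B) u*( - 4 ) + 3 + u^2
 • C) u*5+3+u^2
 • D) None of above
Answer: A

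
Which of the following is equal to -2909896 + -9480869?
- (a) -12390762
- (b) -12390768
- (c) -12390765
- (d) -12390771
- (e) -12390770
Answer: c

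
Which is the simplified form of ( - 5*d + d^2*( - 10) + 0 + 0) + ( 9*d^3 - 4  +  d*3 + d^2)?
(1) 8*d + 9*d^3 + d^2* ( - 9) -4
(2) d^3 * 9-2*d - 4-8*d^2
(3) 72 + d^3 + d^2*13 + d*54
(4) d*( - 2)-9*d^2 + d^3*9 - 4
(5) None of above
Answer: 4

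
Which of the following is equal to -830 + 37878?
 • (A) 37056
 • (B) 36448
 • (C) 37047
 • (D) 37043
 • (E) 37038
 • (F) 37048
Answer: F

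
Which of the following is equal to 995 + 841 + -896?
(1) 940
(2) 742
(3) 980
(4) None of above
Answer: 1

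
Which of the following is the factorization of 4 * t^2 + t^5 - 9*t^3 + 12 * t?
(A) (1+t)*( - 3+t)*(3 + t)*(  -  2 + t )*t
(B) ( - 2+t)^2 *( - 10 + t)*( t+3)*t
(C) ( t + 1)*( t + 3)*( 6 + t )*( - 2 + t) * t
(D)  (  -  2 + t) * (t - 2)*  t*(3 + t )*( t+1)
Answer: D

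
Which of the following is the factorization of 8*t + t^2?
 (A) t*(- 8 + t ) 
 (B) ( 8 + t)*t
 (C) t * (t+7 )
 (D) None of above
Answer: B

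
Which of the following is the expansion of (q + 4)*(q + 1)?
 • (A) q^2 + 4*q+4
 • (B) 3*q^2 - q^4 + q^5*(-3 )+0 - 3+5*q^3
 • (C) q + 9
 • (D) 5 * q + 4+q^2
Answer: D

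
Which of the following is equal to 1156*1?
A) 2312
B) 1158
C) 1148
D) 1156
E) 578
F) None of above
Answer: D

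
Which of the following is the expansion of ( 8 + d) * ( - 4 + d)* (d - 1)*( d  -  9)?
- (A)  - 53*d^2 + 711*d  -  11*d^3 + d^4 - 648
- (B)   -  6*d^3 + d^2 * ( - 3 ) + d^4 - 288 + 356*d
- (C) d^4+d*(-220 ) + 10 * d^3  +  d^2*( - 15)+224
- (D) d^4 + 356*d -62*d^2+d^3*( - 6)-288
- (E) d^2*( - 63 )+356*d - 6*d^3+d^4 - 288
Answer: E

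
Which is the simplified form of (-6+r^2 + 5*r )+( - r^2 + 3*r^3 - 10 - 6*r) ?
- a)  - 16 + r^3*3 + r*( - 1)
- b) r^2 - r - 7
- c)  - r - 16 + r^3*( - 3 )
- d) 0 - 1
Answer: a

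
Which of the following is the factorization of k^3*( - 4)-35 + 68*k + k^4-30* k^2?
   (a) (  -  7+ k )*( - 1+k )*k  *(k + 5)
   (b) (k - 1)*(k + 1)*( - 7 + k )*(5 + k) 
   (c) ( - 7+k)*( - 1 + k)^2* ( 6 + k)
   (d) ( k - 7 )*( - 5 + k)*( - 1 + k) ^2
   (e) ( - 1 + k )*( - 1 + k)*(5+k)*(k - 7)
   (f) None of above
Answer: e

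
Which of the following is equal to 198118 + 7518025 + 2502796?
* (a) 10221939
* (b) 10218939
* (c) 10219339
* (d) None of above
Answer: b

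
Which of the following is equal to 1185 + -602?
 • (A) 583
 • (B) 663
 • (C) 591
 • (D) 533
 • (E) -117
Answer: A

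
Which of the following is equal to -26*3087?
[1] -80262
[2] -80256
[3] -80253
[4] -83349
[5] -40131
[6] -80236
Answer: 1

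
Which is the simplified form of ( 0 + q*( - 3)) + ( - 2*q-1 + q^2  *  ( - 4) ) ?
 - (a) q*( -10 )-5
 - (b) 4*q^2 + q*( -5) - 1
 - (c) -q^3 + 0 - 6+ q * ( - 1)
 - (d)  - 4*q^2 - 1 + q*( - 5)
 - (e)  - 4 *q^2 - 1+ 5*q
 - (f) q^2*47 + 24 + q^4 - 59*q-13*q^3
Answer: d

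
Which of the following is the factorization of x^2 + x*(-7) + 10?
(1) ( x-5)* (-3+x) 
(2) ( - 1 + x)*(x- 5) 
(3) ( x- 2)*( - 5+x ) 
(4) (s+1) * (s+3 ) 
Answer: 3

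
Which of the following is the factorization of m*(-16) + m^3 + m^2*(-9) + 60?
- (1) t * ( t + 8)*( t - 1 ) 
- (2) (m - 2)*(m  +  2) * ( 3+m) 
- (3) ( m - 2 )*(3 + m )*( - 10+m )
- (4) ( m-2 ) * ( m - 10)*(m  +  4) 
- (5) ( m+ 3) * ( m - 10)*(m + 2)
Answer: 3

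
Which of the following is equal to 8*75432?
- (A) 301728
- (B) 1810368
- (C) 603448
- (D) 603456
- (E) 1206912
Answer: D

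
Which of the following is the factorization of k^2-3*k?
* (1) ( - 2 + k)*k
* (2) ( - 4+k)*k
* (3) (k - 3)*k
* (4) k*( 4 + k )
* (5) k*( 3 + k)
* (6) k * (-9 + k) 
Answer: 3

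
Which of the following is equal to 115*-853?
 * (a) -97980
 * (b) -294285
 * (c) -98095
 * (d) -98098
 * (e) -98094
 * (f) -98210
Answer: c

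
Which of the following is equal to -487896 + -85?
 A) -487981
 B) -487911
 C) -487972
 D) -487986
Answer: A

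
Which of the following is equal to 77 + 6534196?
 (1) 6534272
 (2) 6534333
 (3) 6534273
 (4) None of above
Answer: 3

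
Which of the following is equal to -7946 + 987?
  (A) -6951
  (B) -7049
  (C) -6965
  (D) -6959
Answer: D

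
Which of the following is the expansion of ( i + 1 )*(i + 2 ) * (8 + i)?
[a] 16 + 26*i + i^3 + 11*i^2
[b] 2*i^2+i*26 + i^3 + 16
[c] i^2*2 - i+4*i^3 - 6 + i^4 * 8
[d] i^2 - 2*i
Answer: a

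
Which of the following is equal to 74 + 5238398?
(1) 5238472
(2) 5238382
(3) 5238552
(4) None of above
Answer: 1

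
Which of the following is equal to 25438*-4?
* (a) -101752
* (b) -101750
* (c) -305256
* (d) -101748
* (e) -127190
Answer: a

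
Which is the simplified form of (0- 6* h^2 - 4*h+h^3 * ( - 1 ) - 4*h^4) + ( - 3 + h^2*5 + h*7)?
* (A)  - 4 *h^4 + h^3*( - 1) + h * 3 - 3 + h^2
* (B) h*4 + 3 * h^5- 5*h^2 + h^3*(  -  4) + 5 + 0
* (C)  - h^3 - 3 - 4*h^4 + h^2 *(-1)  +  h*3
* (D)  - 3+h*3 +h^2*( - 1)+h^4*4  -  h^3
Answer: C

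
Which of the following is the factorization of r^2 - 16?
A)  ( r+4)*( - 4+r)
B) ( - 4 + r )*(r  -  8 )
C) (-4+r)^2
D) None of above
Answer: A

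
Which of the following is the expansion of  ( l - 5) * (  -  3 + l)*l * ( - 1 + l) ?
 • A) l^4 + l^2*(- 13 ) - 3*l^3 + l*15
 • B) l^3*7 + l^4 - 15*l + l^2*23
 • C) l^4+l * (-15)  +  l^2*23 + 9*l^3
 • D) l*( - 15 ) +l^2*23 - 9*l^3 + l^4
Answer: D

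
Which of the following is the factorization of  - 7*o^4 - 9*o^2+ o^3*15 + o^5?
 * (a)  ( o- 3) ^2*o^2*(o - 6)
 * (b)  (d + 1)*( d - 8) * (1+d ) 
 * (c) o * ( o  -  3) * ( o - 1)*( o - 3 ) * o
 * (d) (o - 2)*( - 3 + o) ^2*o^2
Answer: c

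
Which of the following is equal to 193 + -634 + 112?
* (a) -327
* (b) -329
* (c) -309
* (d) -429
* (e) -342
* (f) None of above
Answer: b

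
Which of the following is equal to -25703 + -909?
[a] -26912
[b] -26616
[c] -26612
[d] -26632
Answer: c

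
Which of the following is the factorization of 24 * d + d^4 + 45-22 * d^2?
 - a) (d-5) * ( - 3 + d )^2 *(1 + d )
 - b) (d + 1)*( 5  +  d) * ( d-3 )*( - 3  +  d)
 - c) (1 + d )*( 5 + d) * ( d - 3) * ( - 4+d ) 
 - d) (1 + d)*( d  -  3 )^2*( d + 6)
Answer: b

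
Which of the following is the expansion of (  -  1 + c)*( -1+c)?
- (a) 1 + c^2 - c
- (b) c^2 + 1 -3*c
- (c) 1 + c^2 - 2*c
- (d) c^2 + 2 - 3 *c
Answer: c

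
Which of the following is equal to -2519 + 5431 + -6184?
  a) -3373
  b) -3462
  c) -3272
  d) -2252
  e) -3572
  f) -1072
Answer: c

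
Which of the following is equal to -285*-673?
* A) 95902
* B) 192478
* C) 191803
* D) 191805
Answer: D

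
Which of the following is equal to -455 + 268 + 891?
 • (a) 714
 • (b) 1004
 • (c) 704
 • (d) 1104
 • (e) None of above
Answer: c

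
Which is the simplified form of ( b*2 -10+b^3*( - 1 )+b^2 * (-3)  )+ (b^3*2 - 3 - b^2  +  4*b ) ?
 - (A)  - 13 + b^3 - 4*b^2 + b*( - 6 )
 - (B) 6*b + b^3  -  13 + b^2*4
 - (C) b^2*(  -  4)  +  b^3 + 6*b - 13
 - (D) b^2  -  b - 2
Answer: C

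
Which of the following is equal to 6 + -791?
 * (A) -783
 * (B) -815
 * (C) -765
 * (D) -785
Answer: D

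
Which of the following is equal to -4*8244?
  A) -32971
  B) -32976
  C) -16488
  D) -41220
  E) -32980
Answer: B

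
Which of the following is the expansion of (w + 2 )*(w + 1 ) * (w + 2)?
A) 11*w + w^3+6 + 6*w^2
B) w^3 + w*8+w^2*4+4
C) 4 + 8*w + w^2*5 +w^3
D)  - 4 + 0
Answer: C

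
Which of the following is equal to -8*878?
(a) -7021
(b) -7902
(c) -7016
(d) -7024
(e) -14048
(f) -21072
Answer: d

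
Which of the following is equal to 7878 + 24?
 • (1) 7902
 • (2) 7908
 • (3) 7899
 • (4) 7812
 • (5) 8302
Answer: 1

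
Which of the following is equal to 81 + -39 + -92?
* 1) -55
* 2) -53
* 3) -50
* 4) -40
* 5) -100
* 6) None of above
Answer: 3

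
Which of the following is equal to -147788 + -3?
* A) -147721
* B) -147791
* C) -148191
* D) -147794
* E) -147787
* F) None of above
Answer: B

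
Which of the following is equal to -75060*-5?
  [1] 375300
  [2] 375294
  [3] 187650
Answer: 1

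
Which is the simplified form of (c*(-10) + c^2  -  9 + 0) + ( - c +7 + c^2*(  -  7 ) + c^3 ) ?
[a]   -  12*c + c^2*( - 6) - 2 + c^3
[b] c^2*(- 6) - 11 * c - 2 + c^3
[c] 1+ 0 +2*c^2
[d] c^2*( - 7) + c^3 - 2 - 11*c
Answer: b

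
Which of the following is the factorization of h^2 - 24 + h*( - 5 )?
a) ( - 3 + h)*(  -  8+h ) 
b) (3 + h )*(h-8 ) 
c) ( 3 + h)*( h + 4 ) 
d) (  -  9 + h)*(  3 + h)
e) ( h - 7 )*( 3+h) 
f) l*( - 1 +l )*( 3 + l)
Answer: b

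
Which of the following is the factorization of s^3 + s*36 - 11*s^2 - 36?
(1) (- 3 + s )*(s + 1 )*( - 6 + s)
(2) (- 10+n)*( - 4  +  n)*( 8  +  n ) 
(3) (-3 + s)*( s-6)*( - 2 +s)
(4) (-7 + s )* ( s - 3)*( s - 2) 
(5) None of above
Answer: 3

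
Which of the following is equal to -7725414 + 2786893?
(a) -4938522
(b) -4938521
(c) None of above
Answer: b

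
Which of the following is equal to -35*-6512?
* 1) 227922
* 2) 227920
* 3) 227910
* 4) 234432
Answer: 2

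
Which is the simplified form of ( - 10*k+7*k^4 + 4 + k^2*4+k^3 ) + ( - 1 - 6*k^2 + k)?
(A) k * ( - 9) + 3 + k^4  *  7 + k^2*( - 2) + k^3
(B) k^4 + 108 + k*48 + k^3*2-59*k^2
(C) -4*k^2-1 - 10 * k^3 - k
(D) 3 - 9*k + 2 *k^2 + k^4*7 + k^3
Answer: A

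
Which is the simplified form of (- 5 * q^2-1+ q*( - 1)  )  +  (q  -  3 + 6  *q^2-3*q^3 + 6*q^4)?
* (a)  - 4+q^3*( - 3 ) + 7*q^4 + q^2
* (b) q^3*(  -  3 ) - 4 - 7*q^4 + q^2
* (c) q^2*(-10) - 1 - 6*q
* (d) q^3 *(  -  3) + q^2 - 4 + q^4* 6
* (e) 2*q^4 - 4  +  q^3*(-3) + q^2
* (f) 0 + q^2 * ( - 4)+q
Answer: d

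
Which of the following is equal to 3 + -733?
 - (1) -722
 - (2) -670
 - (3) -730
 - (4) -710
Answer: 3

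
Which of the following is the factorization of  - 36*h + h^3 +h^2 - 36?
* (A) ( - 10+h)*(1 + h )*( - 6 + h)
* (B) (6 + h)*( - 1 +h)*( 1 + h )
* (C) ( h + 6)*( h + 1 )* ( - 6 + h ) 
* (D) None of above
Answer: C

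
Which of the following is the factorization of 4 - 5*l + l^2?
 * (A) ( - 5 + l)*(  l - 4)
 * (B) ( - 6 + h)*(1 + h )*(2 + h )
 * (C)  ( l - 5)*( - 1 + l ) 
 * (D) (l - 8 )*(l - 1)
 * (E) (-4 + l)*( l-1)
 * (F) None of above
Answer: E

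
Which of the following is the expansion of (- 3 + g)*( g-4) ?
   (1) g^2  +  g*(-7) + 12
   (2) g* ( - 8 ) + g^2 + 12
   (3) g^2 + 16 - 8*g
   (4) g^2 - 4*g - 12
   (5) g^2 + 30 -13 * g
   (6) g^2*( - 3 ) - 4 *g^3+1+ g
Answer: 1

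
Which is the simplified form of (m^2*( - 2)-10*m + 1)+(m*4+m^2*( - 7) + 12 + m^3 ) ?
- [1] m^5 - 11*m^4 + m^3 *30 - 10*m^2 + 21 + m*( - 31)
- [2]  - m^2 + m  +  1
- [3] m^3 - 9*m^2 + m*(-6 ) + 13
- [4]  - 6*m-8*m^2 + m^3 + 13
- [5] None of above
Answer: 3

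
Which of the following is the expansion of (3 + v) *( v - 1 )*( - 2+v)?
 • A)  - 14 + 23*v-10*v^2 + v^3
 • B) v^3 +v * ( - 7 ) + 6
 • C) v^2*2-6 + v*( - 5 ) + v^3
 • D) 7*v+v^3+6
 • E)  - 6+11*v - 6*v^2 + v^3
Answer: B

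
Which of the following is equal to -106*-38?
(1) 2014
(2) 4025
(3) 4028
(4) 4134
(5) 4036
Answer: 3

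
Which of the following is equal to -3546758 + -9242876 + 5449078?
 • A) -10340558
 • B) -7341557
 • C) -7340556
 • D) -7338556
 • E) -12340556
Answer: C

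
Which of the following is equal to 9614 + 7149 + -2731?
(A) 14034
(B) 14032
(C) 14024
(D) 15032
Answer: B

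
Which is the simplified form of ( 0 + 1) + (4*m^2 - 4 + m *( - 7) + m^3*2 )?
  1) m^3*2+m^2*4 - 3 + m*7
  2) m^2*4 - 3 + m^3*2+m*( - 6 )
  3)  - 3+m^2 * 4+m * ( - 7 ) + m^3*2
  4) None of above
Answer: 3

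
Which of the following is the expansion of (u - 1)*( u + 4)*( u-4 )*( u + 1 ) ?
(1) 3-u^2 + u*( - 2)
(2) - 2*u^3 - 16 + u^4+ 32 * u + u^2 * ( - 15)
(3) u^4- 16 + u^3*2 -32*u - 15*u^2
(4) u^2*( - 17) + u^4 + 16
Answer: 4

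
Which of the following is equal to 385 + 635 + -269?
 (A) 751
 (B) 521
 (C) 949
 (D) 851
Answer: A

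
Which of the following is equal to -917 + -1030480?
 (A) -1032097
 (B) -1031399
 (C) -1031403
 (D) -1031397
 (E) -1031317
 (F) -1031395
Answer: D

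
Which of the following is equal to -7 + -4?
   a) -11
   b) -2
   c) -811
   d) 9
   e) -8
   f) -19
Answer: a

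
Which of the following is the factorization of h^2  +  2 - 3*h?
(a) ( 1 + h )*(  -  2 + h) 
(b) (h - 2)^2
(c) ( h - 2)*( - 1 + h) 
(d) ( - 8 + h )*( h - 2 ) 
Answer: c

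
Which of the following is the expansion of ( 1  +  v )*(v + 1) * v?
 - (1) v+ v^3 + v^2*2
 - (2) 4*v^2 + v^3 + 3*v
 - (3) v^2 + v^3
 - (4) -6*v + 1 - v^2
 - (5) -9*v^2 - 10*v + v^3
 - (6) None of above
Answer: 1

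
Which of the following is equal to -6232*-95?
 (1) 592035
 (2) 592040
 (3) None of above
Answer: 2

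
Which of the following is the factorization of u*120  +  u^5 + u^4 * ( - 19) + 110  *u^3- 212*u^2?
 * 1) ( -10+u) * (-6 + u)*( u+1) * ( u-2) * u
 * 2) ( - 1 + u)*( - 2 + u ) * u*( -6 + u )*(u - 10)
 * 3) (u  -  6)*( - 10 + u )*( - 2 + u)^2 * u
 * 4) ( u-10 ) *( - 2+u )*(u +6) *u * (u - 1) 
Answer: 2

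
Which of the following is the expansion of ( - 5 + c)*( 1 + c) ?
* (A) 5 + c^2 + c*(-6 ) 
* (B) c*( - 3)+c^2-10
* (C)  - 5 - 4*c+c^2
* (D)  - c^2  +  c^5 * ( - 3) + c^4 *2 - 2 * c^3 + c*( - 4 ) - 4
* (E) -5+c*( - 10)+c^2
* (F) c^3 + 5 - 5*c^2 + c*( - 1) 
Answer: C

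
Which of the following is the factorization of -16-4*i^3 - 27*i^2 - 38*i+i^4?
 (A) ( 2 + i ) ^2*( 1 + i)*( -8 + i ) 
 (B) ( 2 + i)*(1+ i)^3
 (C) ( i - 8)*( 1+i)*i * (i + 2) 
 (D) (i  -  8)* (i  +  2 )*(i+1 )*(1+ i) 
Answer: D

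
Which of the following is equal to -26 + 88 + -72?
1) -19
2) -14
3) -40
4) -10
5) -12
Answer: 4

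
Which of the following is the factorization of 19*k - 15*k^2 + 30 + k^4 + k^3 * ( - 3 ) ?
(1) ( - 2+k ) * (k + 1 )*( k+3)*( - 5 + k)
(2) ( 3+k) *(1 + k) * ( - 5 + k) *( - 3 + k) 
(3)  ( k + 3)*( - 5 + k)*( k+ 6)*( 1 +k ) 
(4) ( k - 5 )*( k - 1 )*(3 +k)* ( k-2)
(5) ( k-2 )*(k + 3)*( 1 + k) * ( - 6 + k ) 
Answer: 1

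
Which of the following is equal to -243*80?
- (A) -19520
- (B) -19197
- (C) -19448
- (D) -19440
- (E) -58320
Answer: D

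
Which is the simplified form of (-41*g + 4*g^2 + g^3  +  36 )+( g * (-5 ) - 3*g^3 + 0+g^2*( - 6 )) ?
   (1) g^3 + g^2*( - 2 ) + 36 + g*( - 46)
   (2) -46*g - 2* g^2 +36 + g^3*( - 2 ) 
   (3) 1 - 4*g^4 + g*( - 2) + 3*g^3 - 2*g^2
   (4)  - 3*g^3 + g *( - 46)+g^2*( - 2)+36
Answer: 2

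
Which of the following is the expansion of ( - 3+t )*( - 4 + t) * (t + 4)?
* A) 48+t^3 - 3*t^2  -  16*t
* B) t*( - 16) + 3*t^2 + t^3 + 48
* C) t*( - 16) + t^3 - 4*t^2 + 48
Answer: A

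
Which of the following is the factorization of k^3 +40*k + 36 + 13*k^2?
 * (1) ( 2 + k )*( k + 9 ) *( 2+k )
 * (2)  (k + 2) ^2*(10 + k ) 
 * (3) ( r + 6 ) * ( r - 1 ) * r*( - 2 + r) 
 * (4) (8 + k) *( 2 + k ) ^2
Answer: 1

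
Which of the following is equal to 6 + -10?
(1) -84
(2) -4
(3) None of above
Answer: 2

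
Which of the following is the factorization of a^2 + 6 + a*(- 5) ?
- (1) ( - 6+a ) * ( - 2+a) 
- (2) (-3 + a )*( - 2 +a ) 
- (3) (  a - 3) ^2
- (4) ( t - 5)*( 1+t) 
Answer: 2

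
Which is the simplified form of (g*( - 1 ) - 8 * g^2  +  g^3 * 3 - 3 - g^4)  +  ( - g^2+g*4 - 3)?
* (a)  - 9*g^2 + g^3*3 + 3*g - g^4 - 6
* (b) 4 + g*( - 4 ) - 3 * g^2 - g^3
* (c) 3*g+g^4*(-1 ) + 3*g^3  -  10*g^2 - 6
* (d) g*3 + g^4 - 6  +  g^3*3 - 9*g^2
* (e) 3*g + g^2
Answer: a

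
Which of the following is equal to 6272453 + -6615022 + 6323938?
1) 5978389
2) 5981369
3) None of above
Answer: 2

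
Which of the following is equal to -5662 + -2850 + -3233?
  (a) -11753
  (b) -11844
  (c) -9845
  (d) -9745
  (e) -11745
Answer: e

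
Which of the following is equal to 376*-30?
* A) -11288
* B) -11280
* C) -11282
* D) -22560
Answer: B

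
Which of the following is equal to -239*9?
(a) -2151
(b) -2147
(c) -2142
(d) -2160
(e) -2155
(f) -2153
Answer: a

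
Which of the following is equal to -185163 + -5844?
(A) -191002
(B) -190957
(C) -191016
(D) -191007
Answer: D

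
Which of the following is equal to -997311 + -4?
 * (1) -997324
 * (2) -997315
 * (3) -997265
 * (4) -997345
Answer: 2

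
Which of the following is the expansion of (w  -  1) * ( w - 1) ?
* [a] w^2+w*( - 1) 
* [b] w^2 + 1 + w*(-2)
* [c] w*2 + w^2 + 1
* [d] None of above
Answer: b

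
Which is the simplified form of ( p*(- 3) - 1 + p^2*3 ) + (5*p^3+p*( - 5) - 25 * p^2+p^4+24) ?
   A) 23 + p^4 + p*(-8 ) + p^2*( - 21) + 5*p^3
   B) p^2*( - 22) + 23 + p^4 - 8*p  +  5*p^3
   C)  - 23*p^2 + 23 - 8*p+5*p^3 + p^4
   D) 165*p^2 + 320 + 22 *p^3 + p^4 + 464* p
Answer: B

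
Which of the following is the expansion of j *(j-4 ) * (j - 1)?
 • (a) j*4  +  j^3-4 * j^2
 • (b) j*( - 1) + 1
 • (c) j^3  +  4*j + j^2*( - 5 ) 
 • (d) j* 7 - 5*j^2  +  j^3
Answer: c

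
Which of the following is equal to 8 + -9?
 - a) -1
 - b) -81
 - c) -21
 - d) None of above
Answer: a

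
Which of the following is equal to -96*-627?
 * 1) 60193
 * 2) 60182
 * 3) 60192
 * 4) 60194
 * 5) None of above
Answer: 3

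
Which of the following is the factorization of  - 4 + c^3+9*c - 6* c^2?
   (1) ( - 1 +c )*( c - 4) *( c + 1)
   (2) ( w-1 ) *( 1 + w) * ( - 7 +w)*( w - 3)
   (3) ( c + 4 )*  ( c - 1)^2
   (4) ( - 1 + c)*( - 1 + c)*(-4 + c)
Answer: 4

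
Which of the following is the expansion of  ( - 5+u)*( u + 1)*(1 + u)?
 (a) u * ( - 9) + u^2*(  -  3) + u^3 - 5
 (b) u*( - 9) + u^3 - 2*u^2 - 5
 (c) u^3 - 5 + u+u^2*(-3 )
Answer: a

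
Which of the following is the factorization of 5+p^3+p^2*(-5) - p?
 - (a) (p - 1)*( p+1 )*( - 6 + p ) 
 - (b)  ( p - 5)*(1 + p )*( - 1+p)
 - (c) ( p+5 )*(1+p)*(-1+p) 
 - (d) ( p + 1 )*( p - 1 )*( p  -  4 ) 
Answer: b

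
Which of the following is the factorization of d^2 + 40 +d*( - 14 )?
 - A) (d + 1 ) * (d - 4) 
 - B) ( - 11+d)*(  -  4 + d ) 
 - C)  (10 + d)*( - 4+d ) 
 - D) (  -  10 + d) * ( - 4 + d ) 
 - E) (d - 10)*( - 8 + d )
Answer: D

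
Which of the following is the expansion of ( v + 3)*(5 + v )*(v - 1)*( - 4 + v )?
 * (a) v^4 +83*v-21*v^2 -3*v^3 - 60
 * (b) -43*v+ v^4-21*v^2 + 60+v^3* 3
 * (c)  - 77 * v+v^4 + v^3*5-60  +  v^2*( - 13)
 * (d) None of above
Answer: b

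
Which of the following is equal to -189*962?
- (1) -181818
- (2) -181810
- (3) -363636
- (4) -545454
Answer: 1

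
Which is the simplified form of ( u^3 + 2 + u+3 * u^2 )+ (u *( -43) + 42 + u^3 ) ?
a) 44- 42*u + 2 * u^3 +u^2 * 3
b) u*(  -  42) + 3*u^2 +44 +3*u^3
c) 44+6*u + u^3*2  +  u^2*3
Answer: a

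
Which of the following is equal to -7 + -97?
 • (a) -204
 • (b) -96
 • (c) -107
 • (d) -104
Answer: d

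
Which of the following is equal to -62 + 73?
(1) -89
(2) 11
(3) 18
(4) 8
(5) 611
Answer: 2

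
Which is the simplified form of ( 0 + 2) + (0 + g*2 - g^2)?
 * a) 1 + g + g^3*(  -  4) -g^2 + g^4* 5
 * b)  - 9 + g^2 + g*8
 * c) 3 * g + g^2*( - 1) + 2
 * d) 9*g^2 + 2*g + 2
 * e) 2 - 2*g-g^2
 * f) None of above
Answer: f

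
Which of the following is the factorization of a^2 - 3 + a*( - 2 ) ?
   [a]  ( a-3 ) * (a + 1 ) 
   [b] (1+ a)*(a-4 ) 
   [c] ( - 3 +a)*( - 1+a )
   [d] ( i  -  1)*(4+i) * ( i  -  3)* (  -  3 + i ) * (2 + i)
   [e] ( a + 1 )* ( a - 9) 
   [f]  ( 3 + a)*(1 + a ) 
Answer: a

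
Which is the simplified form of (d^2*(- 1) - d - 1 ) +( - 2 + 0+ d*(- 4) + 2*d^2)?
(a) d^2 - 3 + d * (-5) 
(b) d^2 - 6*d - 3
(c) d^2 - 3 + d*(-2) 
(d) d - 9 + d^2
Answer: a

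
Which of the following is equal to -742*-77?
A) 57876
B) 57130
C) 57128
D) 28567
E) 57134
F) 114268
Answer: E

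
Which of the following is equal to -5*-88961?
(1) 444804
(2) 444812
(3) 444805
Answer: 3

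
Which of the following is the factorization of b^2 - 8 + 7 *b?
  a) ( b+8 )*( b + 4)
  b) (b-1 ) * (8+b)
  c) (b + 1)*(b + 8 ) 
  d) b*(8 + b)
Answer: b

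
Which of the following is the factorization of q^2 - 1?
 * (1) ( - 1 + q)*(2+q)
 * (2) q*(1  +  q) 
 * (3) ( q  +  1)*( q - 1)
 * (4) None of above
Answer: 3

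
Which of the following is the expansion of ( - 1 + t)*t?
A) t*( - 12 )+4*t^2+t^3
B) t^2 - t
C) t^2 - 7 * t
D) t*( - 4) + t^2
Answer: B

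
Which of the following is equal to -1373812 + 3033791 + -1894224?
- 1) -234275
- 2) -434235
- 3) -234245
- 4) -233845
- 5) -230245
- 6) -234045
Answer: 3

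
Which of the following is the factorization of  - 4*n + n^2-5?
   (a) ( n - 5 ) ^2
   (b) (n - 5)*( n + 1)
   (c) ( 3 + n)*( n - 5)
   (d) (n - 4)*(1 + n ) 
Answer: b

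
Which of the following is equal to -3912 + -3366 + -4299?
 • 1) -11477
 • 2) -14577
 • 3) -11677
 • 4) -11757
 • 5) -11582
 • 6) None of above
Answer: 6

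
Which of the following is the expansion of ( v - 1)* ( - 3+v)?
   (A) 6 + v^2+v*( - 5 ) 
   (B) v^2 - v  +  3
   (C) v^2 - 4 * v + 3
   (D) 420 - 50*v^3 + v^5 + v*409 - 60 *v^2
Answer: C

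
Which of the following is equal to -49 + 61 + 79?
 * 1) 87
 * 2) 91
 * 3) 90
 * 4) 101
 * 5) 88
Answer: 2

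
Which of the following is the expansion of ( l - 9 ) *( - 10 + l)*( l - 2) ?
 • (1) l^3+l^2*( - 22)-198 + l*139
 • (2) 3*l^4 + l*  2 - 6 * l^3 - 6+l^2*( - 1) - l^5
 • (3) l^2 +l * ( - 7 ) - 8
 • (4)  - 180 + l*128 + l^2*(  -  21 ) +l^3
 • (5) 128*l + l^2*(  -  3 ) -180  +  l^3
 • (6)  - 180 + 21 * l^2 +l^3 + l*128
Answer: 4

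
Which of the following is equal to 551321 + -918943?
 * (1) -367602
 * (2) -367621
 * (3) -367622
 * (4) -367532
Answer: 3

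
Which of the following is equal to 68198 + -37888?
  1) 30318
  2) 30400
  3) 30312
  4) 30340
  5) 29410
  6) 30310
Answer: 6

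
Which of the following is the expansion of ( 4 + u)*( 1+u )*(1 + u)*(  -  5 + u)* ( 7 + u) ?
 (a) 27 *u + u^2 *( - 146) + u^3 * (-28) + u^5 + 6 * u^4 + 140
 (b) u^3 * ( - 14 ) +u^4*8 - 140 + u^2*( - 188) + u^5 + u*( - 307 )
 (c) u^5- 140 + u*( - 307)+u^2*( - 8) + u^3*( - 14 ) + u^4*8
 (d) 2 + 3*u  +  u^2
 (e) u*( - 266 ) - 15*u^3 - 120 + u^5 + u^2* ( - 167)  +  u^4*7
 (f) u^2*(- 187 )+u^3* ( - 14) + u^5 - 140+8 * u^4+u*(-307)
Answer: b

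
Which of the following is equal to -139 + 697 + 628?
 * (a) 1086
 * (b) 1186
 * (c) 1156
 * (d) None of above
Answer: b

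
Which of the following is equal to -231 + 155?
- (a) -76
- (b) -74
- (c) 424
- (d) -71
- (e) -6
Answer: a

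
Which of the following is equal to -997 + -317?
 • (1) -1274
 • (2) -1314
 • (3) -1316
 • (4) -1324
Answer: 2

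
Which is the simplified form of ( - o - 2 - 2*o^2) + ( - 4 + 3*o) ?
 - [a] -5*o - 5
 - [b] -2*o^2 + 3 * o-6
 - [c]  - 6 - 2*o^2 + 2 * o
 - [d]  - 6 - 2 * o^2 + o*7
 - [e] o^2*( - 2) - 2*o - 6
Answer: c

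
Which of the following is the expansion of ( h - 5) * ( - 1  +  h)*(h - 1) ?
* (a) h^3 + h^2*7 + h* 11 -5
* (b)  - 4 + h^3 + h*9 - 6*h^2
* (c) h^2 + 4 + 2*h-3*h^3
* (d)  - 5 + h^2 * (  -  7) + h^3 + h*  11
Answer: d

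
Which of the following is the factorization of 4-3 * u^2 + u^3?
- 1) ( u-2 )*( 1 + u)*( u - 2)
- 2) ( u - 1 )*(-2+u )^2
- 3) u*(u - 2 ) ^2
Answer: 1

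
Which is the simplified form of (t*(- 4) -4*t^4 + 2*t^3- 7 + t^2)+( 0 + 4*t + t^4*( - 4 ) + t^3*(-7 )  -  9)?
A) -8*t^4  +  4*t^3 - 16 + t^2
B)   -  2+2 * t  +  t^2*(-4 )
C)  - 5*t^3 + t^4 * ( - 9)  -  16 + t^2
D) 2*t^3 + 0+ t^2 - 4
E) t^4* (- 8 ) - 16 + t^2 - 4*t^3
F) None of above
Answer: F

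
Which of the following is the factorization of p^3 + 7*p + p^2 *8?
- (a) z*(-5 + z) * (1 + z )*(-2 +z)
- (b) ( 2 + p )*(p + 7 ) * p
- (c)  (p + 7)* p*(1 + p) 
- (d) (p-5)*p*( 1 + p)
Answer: c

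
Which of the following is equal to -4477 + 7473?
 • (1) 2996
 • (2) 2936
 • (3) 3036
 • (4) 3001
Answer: 1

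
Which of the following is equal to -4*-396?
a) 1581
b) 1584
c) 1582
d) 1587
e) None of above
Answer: b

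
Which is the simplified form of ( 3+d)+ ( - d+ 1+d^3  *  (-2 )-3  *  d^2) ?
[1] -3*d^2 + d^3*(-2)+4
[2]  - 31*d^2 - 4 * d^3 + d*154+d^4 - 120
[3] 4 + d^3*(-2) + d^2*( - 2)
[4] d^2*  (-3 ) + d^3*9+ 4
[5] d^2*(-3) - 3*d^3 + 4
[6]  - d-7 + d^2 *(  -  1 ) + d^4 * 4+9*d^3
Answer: 1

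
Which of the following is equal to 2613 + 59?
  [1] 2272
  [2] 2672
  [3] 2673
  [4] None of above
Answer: 2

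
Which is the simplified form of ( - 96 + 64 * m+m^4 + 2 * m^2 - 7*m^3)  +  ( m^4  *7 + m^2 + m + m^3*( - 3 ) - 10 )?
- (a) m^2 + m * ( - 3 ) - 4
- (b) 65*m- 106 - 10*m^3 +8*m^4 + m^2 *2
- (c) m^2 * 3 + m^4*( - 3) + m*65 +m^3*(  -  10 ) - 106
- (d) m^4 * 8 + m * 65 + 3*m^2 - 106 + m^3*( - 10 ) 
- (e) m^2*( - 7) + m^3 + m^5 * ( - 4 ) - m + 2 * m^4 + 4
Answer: d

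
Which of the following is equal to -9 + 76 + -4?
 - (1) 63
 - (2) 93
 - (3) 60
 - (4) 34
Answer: 1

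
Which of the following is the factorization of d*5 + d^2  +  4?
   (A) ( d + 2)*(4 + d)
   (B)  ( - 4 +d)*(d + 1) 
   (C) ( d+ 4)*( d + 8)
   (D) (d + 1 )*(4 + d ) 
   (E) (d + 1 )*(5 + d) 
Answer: D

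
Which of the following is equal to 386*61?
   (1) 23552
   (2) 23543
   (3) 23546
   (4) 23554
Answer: 3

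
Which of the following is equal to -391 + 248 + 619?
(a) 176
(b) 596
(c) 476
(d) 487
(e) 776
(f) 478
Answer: c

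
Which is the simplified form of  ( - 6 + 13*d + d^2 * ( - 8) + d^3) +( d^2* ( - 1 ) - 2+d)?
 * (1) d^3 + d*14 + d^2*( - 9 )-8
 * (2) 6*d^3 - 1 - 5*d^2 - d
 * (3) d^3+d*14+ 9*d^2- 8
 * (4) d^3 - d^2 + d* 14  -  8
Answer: 1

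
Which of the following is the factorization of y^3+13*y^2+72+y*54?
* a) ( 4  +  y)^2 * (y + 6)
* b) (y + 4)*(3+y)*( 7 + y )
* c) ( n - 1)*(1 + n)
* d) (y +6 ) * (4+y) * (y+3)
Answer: d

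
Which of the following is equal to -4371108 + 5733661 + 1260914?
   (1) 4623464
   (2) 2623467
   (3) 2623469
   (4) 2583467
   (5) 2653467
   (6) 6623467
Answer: 2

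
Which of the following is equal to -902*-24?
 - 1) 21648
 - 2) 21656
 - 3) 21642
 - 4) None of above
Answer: 1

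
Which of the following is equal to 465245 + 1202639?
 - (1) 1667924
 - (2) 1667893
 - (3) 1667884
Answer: 3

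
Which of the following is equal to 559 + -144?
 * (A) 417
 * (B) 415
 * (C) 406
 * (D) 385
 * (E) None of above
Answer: B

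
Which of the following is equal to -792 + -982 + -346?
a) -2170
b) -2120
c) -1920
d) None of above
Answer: b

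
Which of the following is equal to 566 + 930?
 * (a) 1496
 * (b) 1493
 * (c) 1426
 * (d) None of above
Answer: a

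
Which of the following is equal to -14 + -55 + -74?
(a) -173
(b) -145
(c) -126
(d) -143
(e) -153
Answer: d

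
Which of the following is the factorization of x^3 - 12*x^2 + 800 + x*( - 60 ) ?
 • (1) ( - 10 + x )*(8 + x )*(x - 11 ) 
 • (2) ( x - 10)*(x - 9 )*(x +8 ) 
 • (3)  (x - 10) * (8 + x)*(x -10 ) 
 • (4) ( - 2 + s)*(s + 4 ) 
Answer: 3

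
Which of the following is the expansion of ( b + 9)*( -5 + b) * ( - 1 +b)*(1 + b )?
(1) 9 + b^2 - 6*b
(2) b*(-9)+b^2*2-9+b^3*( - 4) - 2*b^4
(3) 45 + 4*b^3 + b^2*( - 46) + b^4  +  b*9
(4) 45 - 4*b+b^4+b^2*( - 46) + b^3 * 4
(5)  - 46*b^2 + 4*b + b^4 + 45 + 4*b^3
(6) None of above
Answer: 4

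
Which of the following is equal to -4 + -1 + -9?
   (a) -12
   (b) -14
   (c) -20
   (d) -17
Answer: b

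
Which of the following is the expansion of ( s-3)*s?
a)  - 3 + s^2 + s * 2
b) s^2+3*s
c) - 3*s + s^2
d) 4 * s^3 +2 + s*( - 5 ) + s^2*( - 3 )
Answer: c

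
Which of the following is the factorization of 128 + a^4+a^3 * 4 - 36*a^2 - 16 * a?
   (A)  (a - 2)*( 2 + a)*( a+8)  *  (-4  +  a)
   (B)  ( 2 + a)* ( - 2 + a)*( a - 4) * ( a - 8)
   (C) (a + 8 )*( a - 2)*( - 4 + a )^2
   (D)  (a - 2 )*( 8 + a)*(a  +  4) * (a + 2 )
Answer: A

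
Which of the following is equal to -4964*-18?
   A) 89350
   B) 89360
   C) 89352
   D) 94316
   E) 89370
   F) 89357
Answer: C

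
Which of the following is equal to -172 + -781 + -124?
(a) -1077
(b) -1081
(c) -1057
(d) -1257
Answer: a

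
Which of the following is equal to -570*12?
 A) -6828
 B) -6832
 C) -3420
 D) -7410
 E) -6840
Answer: E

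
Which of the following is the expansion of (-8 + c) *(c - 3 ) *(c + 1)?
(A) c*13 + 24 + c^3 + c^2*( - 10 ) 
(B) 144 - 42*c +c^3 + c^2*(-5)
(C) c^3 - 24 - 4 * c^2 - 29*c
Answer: A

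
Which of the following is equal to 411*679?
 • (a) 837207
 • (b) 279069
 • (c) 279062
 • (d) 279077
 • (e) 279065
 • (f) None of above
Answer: b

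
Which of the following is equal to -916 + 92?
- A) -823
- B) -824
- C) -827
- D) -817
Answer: B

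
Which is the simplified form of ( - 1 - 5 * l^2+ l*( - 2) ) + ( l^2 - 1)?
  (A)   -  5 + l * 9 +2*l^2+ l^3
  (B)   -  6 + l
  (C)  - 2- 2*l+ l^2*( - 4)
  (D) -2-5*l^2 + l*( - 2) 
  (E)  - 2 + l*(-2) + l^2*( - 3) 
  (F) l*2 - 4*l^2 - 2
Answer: C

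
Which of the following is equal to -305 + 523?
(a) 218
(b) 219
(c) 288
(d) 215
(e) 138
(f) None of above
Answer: a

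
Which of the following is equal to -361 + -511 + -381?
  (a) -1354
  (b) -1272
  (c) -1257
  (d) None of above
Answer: d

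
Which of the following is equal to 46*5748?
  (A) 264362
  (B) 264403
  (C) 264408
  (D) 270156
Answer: C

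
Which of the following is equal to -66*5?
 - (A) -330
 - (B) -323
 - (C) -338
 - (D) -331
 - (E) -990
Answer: A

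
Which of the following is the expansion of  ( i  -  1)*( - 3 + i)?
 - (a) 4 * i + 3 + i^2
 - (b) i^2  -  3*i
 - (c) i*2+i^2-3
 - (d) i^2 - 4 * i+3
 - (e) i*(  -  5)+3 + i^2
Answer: d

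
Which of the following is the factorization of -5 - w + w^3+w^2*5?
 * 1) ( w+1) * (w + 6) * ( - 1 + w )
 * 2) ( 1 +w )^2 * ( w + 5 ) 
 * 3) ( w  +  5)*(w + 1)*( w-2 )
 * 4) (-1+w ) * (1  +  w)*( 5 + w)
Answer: 4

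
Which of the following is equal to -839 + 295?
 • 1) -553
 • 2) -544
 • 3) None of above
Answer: 2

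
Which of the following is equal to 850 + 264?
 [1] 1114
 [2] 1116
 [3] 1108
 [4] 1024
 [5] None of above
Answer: 1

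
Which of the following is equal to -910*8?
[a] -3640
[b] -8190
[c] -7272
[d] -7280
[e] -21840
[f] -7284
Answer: d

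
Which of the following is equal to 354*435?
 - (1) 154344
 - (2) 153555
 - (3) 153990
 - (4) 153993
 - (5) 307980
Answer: 3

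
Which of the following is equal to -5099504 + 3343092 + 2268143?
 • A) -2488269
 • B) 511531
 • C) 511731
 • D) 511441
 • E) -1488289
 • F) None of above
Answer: C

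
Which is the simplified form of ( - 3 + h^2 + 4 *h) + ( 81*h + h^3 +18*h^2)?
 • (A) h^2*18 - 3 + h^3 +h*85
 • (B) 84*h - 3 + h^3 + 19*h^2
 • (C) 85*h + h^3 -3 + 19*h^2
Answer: C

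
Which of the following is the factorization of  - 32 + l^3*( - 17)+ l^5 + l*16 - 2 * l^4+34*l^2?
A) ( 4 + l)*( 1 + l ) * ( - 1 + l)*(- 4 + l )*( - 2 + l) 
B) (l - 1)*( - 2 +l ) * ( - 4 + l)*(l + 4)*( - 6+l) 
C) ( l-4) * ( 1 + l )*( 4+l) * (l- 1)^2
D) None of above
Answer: A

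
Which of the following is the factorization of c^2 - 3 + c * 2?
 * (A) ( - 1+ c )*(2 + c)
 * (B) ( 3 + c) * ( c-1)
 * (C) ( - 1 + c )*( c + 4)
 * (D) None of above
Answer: B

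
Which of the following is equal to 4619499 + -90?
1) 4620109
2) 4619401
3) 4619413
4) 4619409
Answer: 4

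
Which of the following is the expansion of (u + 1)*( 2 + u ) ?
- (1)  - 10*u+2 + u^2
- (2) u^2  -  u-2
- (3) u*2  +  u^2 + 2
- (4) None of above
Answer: 4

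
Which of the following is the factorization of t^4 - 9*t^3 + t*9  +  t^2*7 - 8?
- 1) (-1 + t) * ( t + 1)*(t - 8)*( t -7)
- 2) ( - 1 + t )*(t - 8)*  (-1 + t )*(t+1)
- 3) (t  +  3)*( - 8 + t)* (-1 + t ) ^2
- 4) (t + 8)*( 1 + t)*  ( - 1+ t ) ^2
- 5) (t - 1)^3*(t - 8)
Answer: 2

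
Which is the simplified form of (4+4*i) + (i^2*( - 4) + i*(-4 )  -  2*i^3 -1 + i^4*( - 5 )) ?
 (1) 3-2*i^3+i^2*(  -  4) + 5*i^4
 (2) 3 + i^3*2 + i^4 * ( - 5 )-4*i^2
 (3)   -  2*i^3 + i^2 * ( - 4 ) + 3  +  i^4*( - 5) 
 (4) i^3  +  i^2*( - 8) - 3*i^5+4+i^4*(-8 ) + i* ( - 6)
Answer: 3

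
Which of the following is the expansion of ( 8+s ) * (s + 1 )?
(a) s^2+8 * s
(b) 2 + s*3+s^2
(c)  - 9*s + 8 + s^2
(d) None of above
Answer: d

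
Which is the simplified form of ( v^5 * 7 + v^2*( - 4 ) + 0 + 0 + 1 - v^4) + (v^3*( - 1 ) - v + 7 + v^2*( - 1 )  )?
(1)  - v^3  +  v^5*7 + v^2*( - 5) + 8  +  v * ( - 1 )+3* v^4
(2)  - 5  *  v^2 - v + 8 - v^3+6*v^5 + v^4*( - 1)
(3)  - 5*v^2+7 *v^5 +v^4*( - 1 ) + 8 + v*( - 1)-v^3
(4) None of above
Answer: 3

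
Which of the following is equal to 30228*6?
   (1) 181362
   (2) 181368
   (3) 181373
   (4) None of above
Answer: 2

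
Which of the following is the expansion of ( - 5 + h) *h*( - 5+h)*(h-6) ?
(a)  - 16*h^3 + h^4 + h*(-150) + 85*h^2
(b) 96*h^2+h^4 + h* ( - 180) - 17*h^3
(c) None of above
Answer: a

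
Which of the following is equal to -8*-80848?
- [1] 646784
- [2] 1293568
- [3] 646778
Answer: 1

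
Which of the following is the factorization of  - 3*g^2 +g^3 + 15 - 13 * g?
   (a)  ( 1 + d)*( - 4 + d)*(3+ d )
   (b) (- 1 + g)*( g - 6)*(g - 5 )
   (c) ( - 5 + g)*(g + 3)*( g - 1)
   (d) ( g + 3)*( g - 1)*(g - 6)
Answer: c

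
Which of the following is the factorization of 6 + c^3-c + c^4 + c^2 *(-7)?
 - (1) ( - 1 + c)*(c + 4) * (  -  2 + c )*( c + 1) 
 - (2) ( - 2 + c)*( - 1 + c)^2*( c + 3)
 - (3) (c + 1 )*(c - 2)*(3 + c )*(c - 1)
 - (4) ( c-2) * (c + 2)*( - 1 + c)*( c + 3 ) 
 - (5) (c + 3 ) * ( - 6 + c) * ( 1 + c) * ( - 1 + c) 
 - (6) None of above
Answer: 3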